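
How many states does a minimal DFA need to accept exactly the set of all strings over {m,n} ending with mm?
By Myhill–Nerode, count the distinguishable equivalence classes: 3 classes — one per longest suffix of the input that is a prefix of 'mm' (lengths 0 through 2); only the length-2 class is accepting.
3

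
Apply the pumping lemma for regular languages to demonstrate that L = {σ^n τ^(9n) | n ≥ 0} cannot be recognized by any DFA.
Assume L is regular with pumping length p. Idea: pumping the σ-block breaks the 1:9 ratio.
Choose s = σ^p τ^(9p) (length 10p ≥ p). By the pumping lemma, s = xyz with |xy| ≤ p, |y| > 0, so y = σ^k with k ≥ 1. Then xy²z = σ^(p+k) τ^(9p). For this to be in L we would need 9p = 9(p+k), i.e. 9k = 0, contradicting k ≥ 1. So xy²z ∉ L.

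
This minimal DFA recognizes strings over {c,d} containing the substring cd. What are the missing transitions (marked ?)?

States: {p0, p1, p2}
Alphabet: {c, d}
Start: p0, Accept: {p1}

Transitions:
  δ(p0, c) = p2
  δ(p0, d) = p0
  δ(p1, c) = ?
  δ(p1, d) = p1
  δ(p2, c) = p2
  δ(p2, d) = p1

From the language and accept set, identify what each state tracks — p0: no c seen yet; p1: substring cd seen; p2: seen a c, waiting for d.
Each missing δ(q, a) is the state matching the new tracked value after reading a.
δ(p1, c) = p1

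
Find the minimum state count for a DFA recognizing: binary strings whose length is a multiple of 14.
By Myhill–Nerode, count the distinguishable equivalence classes: 14 classes — one per residue of the length mod 14; class i is distinguished from class j by any string of length (14 − i) mod 14.
14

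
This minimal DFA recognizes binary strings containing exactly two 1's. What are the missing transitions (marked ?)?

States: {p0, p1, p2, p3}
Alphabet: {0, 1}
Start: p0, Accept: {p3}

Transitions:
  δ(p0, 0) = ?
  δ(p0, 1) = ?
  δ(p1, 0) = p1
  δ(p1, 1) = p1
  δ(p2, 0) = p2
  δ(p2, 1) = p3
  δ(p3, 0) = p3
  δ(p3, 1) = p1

From the language and accept set, identify what each state tracks — p0: zero 1's; p1: ≥ three 1's (dead); p2: one 1; p3: two 1's.
Each missing δ(q, a) is the state matching the new tracked value after reading a.
δ(p0, 0) = p0; δ(p0, 1) = p2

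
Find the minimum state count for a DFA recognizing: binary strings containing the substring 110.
By Myhill–Nerode, count the distinguishable equivalence classes: 4 classes — one per longest suffix of the input that is a prefix of '110' (lengths 0 through 2), plus an absorbing 'already seen 110' class.
4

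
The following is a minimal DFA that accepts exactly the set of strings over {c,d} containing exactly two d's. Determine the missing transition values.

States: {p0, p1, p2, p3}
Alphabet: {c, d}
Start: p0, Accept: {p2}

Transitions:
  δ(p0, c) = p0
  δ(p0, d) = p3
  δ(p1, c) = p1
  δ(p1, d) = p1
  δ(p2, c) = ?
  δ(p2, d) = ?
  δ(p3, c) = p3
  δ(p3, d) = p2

From the language and accept set, identify what each state tracks — p0: zero d's; p1: ≥ three d's (dead); p2: two d's; p3: one d.
Each missing δ(q, a) is the state matching the new tracked value after reading a.
δ(p2, c) = p2; δ(p2, d) = p1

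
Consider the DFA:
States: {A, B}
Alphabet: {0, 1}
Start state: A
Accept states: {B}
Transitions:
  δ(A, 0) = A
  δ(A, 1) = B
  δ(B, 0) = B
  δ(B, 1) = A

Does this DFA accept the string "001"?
Processing string "001":
  A --0--> A
  A --0--> A
  A --1--> B
Final state: B
Accept states: {B}
Yes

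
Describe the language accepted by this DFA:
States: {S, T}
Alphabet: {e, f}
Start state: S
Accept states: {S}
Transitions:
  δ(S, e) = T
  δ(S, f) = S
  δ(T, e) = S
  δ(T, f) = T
Testing a few strings:
  'f' → accept
  'fef' → reject
  'ee' → accept
  'eff' → reject
State roles: S=even number of e's so far; T=odd number of e's so far
All strings over {e,f} with an even number of e's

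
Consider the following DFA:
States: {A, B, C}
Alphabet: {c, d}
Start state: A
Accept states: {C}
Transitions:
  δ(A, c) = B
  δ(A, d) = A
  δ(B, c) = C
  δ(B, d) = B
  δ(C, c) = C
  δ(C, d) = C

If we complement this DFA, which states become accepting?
Complement accept states = All states \ Original accept states
= {A, B, C} \ {C}
{A, B}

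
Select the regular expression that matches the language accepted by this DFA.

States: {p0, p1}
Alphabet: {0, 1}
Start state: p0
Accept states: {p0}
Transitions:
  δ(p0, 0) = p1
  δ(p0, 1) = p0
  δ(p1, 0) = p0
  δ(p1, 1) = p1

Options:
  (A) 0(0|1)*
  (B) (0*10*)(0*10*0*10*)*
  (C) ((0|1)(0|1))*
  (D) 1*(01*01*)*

Check each option against the DFA on short strings; one disagreement eliminates an option:
  (A) 0(0|1)*: on ε the DFA stays in p0 and accepts (p0 ∈ Accept), but the regex does not match it → eliminate
  (B) (0*10*)(0*10*0*10*)*: on ε the DFA stays in p0 and accepts (p0 ∈ Accept), but the regex does not match it → eliminate
  (C) ((0|1)(0|1))*: on '1' the DFA goes p0 → p0 and accepts (p0 ∈ Accept), but the regex does not match it → eliminate
  (D) 1*(01*01*)*: agrees with the DFA on every string of length ≤ 6
Only (D) is consistent with the DFA.
(D) 1*(01*01*)*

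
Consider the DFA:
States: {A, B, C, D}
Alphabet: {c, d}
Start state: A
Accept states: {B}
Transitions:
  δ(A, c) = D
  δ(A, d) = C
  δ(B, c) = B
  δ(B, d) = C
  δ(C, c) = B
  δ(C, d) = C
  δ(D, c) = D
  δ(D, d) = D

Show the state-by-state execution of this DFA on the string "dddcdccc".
read 'd': A → C
  read 'd': C → C
  read 'd': C → C
  read 'c': C → B
  read 'd': B → C
  read 'c': C → B
  read 'c': B → B
  read 'c': B → B
A -> C -> C -> C -> B -> C -> B -> B -> B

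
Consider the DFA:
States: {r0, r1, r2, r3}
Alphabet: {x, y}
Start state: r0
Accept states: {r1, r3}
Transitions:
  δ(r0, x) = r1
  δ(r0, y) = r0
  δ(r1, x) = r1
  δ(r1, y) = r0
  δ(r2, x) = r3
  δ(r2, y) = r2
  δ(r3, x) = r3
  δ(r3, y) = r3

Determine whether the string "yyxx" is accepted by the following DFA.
Processing string "yyxx":
  r0 --y--> r0
  r0 --y--> r0
  r0 --x--> r1
  r1 --x--> r1
Final state: r1
Accept states: {r1, r3}
Yes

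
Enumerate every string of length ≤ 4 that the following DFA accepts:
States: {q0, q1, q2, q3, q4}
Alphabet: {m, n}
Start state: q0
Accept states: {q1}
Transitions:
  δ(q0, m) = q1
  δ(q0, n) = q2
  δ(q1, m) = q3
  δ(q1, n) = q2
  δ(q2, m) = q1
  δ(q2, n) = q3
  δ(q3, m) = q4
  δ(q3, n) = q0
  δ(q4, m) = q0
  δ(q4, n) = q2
m, nm, mnm, mmnm, nmnm, nnnm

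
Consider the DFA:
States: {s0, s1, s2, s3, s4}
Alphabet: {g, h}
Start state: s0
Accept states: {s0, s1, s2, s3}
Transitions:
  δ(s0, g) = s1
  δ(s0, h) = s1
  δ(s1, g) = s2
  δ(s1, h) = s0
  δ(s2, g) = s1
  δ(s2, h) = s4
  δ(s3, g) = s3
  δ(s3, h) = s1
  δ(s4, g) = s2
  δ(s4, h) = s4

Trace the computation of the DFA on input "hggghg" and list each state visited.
read 'h': s0 → s1
  read 'g': s1 → s2
  read 'g': s2 → s1
  read 'g': s1 → s2
  read 'h': s2 → s4
  read 'g': s4 → s2
s0 -> s1 -> s2 -> s1 -> s2 -> s4 -> s2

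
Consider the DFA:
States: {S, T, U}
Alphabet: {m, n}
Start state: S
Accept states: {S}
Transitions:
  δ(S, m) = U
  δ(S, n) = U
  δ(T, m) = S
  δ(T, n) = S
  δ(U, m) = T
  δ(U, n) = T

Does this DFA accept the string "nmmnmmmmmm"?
Processing string "nmmnmmmmmm":
  S --n--> U
  U --m--> T
  T --m--> S
  S --n--> U
  U --m--> T
  T --m--> S
  S --m--> U
  U --m--> T
  T --m--> S
  S --m--> U
Final state: U
Accept states: {S}
No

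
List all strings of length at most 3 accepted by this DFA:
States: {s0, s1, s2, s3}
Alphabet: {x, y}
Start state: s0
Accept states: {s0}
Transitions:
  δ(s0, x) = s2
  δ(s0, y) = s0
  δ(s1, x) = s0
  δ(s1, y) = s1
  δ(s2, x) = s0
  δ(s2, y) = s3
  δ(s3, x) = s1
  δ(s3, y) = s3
ε, y, xx, yy, xxy, yxx, yyy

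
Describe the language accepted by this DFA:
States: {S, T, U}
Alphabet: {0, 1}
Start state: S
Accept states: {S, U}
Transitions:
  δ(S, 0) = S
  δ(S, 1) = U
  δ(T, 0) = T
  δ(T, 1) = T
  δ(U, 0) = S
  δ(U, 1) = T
Testing a few strings:
  '0' → accept
  '011' → reject
  '010' → accept
  '1000' → accept
State roles: S=last symbol not 1 (ok); T=saw 11 (dead); U=last symbol 1 (ok)
All binary strings with no two consecutive 1's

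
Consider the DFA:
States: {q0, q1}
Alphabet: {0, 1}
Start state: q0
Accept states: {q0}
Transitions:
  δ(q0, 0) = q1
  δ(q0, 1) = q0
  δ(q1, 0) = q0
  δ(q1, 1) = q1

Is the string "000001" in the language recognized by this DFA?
Processing string "000001":
  q0 --0--> q1
  q1 --0--> q0
  q0 --0--> q1
  q1 --0--> q0
  q0 --0--> q1
  q1 --1--> q1
Final state: q1
Accept states: {q0}
No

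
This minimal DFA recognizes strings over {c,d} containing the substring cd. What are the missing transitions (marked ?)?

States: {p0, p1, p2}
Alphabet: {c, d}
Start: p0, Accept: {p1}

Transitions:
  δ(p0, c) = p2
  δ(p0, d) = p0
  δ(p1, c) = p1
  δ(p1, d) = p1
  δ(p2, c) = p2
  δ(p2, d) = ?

From the language and accept set, identify what each state tracks — p0: no c seen yet; p1: substring cd seen; p2: seen a c, waiting for d.
Each missing δ(q, a) is the state matching the new tracked value after reading a.
δ(p2, d) = p1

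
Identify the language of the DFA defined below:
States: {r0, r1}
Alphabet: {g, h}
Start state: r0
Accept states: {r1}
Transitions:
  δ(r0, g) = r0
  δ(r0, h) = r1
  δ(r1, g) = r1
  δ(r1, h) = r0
Testing a few strings:
  'ghg' → accept
  'hgh' → reject
  'gg' → reject
  'h' → accept
State roles: r0=even number of h's so far; r1=odd number of h's so far
All strings over {g,h} with an odd number of h's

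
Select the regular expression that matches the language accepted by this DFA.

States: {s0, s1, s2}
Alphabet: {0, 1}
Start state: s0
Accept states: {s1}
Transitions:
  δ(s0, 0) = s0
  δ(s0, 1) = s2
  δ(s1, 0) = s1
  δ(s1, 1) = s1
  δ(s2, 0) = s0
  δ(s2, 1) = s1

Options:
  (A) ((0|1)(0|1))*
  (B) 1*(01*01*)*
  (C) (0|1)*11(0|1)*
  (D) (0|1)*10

Check each option against the DFA on short strings; one disagreement eliminates an option:
  (A) ((0|1)(0|1))*: on ε the DFA stays in s0 and rejects (s0 ∉ Accept), but the regex matches it → eliminate
  (B) 1*(01*01*)*: on ε the DFA stays in s0 and rejects (s0 ∉ Accept), but the regex matches it → eliminate
  (C) (0|1)*11(0|1)*: agrees with the DFA on every string of length ≤ 6
  (D) (0|1)*10: on '10' the DFA goes s0 → s2 → s0 and rejects (s0 ∉ Accept), but the regex matches it → eliminate
Only (C) is consistent with the DFA.
(C) (0|1)*11(0|1)*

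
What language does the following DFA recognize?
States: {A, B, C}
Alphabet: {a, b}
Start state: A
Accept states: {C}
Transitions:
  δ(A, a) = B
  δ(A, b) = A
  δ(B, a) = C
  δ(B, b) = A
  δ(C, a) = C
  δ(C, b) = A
Testing a few strings:
  'bab' → reject
  'aa' → accept
  'a' → reject
  'aaa' → accept
State roles: A=last symbol not a; B=one trailing a; C=two trailing a's
All strings over {a,b} ending with aa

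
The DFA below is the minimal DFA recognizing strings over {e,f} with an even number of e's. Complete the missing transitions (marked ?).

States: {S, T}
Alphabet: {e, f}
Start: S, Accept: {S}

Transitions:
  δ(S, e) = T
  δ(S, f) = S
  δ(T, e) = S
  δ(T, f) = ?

From the language and accept set, identify what each state tracks — S: even number of e's so far; T: odd number of e's so far.
Each missing δ(q, a) is the state matching the new tracked value after reading a.
δ(T, f) = T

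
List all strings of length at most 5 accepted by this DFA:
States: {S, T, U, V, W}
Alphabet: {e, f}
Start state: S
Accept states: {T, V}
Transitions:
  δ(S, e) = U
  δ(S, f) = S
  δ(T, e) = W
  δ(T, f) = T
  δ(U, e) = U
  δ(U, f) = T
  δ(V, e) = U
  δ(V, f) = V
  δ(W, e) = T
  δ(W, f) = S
ef, eef, eff, fef, eeef, eeff, efee, efff, feef, feff, ffef, eeeef, eeeff, eefee, eefff, efeef, effee, effff, feeef, feeff, fefee, fefff, ffeef, ffeff, fffef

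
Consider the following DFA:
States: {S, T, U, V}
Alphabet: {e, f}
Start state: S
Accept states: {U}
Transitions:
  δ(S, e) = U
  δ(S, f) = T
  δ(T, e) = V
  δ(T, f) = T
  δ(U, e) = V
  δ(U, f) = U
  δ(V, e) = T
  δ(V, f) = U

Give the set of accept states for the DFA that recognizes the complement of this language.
Complement accept states = All states \ Original accept states
= {S, T, U, V} \ {U}
{S, T, V}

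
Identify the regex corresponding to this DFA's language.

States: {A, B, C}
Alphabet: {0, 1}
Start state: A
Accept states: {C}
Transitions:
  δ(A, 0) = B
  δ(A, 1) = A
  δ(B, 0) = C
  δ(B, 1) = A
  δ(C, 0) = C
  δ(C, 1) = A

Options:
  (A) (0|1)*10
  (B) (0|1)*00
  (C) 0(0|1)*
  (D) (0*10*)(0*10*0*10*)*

Check each option against the DFA on short strings; one disagreement eliminates an option:
  (A) (0|1)*10: on '00' the DFA goes A → B → C and accepts (C ∈ Accept), but the regex does not match it → eliminate
  (B) (0|1)*00: agrees with the DFA on every string of length ≤ 6
  (C) 0(0|1)*: on '0' the DFA goes A → B and rejects (B ∉ Accept), but the regex matches it → eliminate
  (D) (0*10*)(0*10*0*10*)*: on '1' the DFA goes A → A and rejects (A ∉ Accept), but the regex matches it → eliminate
Only (B) is consistent with the DFA.
(B) (0|1)*00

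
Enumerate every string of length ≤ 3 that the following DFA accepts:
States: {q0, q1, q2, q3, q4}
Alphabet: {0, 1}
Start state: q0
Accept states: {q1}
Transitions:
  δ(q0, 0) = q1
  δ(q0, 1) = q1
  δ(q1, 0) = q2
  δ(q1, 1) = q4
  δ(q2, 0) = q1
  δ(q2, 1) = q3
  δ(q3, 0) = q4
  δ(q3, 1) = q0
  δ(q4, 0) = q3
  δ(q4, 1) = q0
0, 1, 000, 100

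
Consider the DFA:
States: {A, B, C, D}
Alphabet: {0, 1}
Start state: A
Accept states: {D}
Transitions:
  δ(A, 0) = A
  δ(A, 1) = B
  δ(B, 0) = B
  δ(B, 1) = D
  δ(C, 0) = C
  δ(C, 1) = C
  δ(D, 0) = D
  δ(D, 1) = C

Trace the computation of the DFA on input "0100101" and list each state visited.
read '0': A → A
  read '1': A → B
  read '0': B → B
  read '0': B → B
  read '1': B → D
  read '0': D → D
  read '1': D → C
A -> A -> B -> B -> B -> D -> D -> C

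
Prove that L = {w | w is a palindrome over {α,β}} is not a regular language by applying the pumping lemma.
Assume L is regular with pumping length p. Idea: pumping the leading α-block breaks the symmetry.
Choose s = α^p β α^p (a palindrome of length 2p+1 ≥ p). By the pumping lemma, s = xyz with |xy| ≤ p, |y| > 0, so y = α^k with k > 0 (xy lies entirely in the first α^p). Then xy²z = α^(p+k) β α^p, which is not a palindrome since p+k ≠ p.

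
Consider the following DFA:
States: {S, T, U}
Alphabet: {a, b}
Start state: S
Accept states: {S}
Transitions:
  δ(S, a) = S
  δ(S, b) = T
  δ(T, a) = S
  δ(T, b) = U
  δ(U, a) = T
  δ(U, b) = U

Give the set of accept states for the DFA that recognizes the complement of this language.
Complement accept states = All states \ Original accept states
= {S, T, U} \ {S}
{T, U}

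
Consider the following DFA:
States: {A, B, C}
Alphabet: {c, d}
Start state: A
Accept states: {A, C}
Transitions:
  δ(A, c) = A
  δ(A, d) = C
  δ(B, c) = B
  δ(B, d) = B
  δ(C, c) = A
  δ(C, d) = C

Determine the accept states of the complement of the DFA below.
Complement accept states = All states \ Original accept states
= {A, B, C} \ {A, C}
{B}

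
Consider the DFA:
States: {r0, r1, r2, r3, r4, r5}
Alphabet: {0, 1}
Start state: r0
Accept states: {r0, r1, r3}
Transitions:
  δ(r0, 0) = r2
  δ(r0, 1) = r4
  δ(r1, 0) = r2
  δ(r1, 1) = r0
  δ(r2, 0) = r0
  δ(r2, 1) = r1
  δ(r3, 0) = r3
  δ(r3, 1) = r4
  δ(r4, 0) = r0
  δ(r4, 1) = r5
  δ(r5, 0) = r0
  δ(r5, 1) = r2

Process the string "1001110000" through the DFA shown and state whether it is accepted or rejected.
Processing string "1001110000":
  r0 --1--> r4
  r4 --0--> r0
  r0 --0--> r2
  r2 --1--> r1
  r1 --1--> r0
  r0 --1--> r4
  r4 --0--> r0
  r0 --0--> r2
  r2 --0--> r0
  r0 --0--> r2
Final state: r2
Accept states: {r0, r1, r3}
No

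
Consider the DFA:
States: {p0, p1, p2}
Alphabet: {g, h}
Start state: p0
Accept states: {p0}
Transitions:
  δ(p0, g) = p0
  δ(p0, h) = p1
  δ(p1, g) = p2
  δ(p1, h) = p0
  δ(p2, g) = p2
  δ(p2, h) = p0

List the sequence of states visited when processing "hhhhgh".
read 'h': p0 → p1
  read 'h': p1 → p0
  read 'h': p0 → p1
  read 'h': p1 → p0
  read 'g': p0 → p0
  read 'h': p0 → p1
p0 -> p1 -> p0 -> p1 -> p0 -> p0 -> p1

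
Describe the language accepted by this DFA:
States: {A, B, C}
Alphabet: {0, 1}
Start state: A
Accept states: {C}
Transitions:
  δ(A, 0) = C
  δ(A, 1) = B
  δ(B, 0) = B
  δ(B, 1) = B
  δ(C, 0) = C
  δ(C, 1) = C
Testing a few strings:
  '011' → accept
  '1' → reject
  '110' → reject
  '11' → reject
State roles: A=no input read; B=started with 1 (dead); C=started with 0
All binary strings starting with 0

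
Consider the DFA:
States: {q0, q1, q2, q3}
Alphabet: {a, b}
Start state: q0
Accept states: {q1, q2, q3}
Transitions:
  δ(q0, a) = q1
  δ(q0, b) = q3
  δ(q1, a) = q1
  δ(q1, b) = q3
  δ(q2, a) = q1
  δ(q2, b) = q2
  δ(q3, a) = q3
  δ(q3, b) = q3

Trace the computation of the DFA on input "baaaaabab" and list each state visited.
read 'b': q0 → q3
  read 'a': q3 → q3
  read 'a': q3 → q3
  read 'a': q3 → q3
  read 'a': q3 → q3
  read 'a': q3 → q3
  read 'b': q3 → q3
  read 'a': q3 → q3
  read 'b': q3 → q3
q0 -> q3 -> q3 -> q3 -> q3 -> q3 -> q3 -> q3 -> q3 -> q3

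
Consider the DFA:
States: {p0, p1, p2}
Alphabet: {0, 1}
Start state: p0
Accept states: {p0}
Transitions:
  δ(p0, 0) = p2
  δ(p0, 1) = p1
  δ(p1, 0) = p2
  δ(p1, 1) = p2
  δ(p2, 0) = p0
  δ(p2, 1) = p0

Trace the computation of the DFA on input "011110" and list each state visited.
read '0': p0 → p2
  read '1': p2 → p0
  read '1': p0 → p1
  read '1': p1 → p2
  read '1': p2 → p0
  read '0': p0 → p2
p0 -> p2 -> p0 -> p1 -> p2 -> p0 -> p2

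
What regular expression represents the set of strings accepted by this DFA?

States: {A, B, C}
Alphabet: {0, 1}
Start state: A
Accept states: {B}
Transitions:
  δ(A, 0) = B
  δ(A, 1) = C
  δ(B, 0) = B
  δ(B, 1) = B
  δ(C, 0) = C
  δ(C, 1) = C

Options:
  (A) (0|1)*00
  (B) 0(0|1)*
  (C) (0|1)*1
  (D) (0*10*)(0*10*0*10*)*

Check each option against the DFA on short strings; one disagreement eliminates an option:
  (A) (0|1)*00: on '0' the DFA goes A → B and accepts (B ∈ Accept), but the regex does not match it → eliminate
  (B) 0(0|1)*: agrees with the DFA on every string of length ≤ 6
  (C) (0|1)*1: on '0' the DFA goes A → B and accepts (B ∈ Accept), but the regex does not match it → eliminate
  (D) (0*10*)(0*10*0*10*)*: on '0' the DFA goes A → B and accepts (B ∈ Accept), but the regex does not match it → eliminate
Only (B) is consistent with the DFA.
(B) 0(0|1)*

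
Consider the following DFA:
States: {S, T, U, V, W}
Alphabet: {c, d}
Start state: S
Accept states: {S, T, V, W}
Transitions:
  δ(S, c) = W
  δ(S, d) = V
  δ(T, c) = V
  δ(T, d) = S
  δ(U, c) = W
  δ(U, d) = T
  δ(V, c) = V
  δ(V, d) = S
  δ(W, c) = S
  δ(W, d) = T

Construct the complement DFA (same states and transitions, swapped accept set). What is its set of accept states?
Complement accept states = All states \ Original accept states
= {S, T, U, V, W} \ {S, T, V, W}
{U}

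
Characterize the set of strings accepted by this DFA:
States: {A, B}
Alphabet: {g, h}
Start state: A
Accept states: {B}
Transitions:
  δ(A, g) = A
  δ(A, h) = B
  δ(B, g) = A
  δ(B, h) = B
Testing a few strings:
  'g' → reject
  'hg' → reject
  'gh' → accept
  'hh' → accept
State roles: A=last symbol not h; B=last symbol is h
All strings over {g,h} ending with h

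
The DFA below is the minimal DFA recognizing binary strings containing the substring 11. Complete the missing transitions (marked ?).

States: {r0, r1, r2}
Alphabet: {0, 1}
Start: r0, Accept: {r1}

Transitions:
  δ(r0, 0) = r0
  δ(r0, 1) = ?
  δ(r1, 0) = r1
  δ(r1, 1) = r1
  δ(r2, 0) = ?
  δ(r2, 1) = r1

From the language and accept set, identify what each state tracks — r0: no progress toward 11; r1: substring 11 seen; r2: one trailing 1.
Each missing δ(q, a) is the state matching the new tracked value after reading a.
δ(r0, 1) = r2; δ(r2, 0) = r0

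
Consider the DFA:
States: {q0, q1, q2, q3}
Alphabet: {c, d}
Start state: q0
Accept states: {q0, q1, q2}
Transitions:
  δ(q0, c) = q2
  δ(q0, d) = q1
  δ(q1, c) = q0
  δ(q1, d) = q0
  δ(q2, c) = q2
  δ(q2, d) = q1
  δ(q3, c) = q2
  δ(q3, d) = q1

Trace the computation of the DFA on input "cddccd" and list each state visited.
read 'c': q0 → q2
  read 'd': q2 → q1
  read 'd': q1 → q0
  read 'c': q0 → q2
  read 'c': q2 → q2
  read 'd': q2 → q1
q0 -> q2 -> q1 -> q0 -> q2 -> q2 -> q1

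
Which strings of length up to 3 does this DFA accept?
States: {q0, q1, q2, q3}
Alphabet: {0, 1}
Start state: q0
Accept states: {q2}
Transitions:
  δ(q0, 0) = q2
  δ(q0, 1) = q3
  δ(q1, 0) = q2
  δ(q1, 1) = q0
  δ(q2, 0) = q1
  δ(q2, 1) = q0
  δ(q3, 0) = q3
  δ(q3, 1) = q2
0, 11, 000, 010, 101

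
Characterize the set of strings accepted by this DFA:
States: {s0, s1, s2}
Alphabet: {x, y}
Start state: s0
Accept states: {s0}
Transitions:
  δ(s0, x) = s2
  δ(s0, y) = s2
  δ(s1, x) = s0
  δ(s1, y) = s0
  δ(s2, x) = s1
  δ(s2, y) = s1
Testing a few strings:
  'yy' → reject
  'yx' → reject
  'xxyx' → reject
  'x' → reject
State roles: s0=length ≡ 0 (mod 3); s1=length ≡ 2 (mod 3); s2=length ≡ 1 (mod 3)
All strings over {x,y} whose length is a multiple of 3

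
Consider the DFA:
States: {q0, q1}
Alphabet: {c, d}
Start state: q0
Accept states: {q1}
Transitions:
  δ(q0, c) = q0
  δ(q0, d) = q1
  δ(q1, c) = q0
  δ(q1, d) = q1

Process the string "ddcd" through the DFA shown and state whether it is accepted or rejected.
Processing string "ddcd":
  q0 --d--> q1
  q1 --d--> q1
  q1 --c--> q0
  q0 --d--> q1
Final state: q1
Accept states: {q1}
Yes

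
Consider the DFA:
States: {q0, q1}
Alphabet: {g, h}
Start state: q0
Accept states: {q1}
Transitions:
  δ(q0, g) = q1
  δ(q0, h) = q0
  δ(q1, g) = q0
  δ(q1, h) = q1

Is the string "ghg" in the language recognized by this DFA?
Processing string "ghg":
  q0 --g--> q1
  q1 --h--> q1
  q1 --g--> q0
Final state: q0
Accept states: {q1}
No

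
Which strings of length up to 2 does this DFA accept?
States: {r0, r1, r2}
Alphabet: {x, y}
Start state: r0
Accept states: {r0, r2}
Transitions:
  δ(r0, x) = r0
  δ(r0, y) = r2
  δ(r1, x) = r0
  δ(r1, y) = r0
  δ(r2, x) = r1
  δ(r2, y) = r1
ε, x, y, xx, xy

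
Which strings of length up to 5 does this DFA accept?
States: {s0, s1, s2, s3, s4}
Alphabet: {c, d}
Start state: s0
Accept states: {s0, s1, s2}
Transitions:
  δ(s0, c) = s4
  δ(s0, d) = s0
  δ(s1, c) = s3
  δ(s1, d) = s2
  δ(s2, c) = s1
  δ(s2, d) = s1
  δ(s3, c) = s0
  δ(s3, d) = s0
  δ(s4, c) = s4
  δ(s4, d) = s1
ε, d, cd, dd, ccd, cdd, dcd, ddd, cccd, ccdd, cdcc, cdcd, cddc, cddd, dccd, dcdd, ddcd, dddd, ccccd, cccdd, ccdcc, ccdcd, ccddc, ccddd, cdccd, cdcdd, cddcd, cdddd, dcccd, dccdd, dcdcc, dcdcd, dcddc, dcddd, ddccd, ddcdd, dddcd, ddddd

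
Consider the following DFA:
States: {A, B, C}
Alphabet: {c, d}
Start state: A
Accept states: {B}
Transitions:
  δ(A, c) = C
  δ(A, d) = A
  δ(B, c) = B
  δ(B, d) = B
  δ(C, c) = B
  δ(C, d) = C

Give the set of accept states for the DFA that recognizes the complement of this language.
Complement accept states = All states \ Original accept states
= {A, B, C} \ {B}
{A, C}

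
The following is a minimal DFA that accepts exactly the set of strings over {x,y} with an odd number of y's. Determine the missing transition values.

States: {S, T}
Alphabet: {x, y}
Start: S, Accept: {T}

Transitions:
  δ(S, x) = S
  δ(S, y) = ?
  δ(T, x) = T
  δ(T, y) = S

From the language and accept set, identify what each state tracks — S: even number of y's so far; T: odd number of y's so far.
Each missing δ(q, a) is the state matching the new tracked value after reading a.
δ(S, y) = T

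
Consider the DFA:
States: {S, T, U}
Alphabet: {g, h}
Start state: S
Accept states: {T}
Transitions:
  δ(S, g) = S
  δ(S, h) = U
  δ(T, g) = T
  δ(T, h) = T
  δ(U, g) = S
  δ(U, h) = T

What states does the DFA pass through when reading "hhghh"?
read 'h': S → U
  read 'h': U → T
  read 'g': T → T
  read 'h': T → T
  read 'h': T → T
S -> U -> T -> T -> T -> T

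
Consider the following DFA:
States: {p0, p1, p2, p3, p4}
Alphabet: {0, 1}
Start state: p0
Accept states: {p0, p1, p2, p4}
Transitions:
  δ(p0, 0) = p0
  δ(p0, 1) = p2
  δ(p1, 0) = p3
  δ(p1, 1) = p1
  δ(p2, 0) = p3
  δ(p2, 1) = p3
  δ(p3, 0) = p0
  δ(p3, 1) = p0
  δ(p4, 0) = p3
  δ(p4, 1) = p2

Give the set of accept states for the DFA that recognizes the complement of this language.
Complement accept states = All states \ Original accept states
= {p0, p1, p2, p3, p4} \ {p0, p1, p2, p4}
{p3}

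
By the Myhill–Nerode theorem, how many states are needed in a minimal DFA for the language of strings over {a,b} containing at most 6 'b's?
By Myhill–Nerode, count the distinguishable equivalence classes: 8 classes — having seen 0, 1, …, 6, or >6 copies of 'b'; counts 0 through 6 are accepting and >6 is dead.
8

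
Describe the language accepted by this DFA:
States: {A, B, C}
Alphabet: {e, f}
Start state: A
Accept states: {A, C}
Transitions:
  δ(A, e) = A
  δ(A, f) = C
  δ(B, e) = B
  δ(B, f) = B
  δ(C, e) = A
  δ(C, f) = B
Testing a few strings:
  'ef' → accept
  'eeef' → accept
  'ffff' → reject
  'feff' → reject
State roles: A=last symbol not f (ok); B=saw ff (dead); C=last symbol f (ok)
All strings over {e,f} with no two consecutive f's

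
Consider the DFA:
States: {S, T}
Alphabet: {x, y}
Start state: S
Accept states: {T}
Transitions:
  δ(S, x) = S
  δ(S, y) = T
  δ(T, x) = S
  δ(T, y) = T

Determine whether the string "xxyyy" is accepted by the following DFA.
Processing string "xxyyy":
  S --x--> S
  S --x--> S
  S --y--> T
  T --y--> T
  T --y--> T
Final state: T
Accept states: {T}
Yes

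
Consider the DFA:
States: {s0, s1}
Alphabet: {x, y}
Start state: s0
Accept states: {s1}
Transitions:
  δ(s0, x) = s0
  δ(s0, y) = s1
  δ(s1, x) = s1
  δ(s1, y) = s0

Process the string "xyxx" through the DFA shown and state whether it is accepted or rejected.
Processing string "xyxx":
  s0 --x--> s0
  s0 --y--> s1
  s1 --x--> s1
  s1 --x--> s1
Final state: s1
Accept states: {s1}
Yes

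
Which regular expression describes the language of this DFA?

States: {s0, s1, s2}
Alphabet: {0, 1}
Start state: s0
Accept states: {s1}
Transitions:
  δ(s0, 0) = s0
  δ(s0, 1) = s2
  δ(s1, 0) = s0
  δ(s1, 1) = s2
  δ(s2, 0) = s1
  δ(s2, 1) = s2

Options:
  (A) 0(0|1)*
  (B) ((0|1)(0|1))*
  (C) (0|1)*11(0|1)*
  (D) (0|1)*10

Check each option against the DFA on short strings; one disagreement eliminates an option:
  (A) 0(0|1)*: on '0' the DFA goes s0 → s0 and rejects (s0 ∉ Accept), but the regex matches it → eliminate
  (B) ((0|1)(0|1))*: on ε the DFA stays in s0 and rejects (s0 ∉ Accept), but the regex matches it → eliminate
  (C) (0|1)*11(0|1)*: on '10' the DFA goes s0 → s2 → s1 and accepts (s1 ∈ Accept), but the regex does not match it → eliminate
  (D) (0|1)*10: agrees with the DFA on every string of length ≤ 6
Only (D) is consistent with the DFA.
(D) (0|1)*10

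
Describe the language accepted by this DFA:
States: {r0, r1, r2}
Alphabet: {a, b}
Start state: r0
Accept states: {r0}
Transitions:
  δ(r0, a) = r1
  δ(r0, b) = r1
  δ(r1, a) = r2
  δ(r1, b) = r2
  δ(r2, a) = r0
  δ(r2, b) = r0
Testing a few strings:
  'b' → reject
  'bba' → accept
  'abb' → accept
  'baa' → accept
State roles: r0=length ≡ 0 (mod 3); r1=length ≡ 1 (mod 3); r2=length ≡ 2 (mod 3)
All strings over {a,b} whose length is a multiple of 3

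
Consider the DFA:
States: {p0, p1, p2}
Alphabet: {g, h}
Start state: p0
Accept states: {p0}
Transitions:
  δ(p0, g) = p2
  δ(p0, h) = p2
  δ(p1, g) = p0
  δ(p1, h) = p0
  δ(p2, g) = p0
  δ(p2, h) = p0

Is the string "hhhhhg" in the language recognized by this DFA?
Processing string "hhhhhg":
  p0 --h--> p2
  p2 --h--> p0
  p0 --h--> p2
  p2 --h--> p0
  p0 --h--> p2
  p2 --g--> p0
Final state: p0
Accept states: {p0}
Yes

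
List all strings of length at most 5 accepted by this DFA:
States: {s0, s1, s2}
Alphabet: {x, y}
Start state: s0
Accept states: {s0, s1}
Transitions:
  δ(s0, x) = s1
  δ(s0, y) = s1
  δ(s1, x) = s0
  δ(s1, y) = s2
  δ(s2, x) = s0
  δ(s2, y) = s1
ε, x, y, xx, yx, xxx, xxy, xyx, xyy, yxx, yxy, yyx, yyy, xxxx, xxyx, xyxx, xyxy, xyyx, yxxx, yxyx, yyxx, yyxy, yyyx, xxxxx, xxxxy, xxxyx, xxxyy, xxyxx, xxyxy, xxyyx, xxyyy, xyxxx, xyxyx, xyyxx, xyyxy, xyyyx, xyyyy, yxxxx, yxxxy, yxxyx, yxxyy, yxyxx, yxyxy, yxyyx, yxyyy, yyxxx, yyxyx, yyyxx, yyyxy, yyyyx, yyyyy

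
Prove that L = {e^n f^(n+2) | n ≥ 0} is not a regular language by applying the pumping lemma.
Assume L is regular with pumping length p. Idea: pumping the e-block breaks the fixed offset of 2.
Choose s = e^p f^(p+2) ∈ L. By the pumping lemma, s = xyz with |xy| ≤ p, |y| > 0, so y = e^k with k ≥ 1. Then xy²z = e^(p+k) f^(p+2). For this to be in L we would need p+2 = (p+k)+2, i.e. k = 0, contradicting k ≥ 1. So xy²z ∉ L.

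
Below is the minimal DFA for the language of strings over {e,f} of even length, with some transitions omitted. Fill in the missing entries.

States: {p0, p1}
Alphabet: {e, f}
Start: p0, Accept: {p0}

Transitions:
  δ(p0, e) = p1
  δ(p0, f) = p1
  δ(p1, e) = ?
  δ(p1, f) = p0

From the language and accept set, identify what each state tracks — p0: even length so far; p1: odd length so far.
Each missing δ(q, a) is the state matching the new tracked value after reading a.
δ(p1, e) = p0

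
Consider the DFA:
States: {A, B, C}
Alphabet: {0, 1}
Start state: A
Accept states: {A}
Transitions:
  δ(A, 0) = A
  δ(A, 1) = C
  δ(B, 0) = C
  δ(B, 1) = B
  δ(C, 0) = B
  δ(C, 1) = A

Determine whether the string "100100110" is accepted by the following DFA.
Processing string "100100110":
  A --1--> C
  C --0--> B
  B --0--> C
  C --1--> A
  A --0--> A
  A --0--> A
  A --1--> C
  C --1--> A
  A --0--> A
Final state: A
Accept states: {A}
Yes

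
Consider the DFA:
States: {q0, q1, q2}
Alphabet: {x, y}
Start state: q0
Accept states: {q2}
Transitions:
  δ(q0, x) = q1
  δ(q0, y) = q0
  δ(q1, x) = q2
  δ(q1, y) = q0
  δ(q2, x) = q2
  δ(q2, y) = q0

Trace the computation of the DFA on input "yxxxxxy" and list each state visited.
read 'y': q0 → q0
  read 'x': q0 → q1
  read 'x': q1 → q2
  read 'x': q2 → q2
  read 'x': q2 → q2
  read 'x': q2 → q2
  read 'y': q2 → q0
q0 -> q0 -> q1 -> q2 -> q2 -> q2 -> q2 -> q0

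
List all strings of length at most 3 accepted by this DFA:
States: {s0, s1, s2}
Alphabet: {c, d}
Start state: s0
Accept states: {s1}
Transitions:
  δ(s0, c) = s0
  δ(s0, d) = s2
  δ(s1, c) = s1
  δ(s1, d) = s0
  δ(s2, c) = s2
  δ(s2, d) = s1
dd, cdd, dcd, ddc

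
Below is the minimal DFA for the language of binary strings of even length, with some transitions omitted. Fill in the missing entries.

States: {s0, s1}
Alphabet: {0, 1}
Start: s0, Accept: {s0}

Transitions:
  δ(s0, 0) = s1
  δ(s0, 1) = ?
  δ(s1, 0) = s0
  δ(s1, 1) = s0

From the language and accept set, identify what each state tracks — s0: even length so far; s1: odd length so far.
Each missing δ(q, a) is the state matching the new tracked value after reading a.
δ(s0, 1) = s1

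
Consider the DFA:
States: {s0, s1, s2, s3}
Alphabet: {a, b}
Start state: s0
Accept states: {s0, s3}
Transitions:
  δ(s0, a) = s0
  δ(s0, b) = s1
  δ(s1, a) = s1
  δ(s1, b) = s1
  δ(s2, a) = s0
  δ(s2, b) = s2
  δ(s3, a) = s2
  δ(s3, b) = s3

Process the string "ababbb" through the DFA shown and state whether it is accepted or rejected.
Processing string "ababbb":
  s0 --a--> s0
  s0 --b--> s1
  s1 --a--> s1
  s1 --b--> s1
  s1 --b--> s1
  s1 --b--> s1
Final state: s1
Accept states: {s0, s3}
No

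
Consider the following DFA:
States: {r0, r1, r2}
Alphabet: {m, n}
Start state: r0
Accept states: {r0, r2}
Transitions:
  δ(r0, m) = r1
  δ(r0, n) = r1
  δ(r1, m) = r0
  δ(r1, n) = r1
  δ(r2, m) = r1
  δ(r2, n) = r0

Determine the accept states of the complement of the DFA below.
Complement accept states = All states \ Original accept states
= {r0, r1, r2} \ {r0, r2}
{r1}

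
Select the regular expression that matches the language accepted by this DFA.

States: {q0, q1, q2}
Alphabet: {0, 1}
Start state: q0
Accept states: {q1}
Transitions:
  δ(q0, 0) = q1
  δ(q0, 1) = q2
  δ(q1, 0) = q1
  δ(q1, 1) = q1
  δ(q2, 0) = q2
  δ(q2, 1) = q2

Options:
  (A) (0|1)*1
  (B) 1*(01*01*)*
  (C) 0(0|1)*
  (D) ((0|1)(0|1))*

Check each option against the DFA on short strings; one disagreement eliminates an option:
  (A) (0|1)*1: on '0' the DFA goes q0 → q1 and accepts (q1 ∈ Accept), but the regex does not match it → eliminate
  (B) 1*(01*01*)*: on ε the DFA stays in q0 and rejects (q0 ∉ Accept), but the regex matches it → eliminate
  (C) 0(0|1)*: agrees with the DFA on every string of length ≤ 6
  (D) ((0|1)(0|1))*: on ε the DFA stays in q0 and rejects (q0 ∉ Accept), but the regex matches it → eliminate
Only (C) is consistent with the DFA.
(C) 0(0|1)*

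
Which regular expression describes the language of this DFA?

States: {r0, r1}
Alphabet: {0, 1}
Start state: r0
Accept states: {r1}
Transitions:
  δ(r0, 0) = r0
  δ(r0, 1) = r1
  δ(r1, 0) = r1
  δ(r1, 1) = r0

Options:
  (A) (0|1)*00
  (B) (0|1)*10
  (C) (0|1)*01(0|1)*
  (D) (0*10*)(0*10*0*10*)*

Check each option against the DFA on short strings; one disagreement eliminates an option:
  (A) (0|1)*00: on '1' the DFA goes r0 → r1 and accepts (r1 ∈ Accept), but the regex does not match it → eliminate
  (B) (0|1)*10: on '1' the DFA goes r0 → r1 and accepts (r1 ∈ Accept), but the regex does not match it → eliminate
  (C) (0|1)*01(0|1)*: on '1' the DFA goes r0 → r1 and accepts (r1 ∈ Accept), but the regex does not match it → eliminate
  (D) (0*10*)(0*10*0*10*)*: agrees with the DFA on every string of length ≤ 6
Only (D) is consistent with the DFA.
(D) (0*10*)(0*10*0*10*)*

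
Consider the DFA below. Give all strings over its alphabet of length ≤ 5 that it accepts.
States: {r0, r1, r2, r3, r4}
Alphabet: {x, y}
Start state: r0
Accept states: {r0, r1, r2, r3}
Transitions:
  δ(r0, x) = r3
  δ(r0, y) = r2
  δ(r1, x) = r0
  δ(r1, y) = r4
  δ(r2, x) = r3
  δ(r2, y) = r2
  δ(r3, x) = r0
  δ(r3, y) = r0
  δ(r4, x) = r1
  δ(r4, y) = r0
ε, x, y, xx, xy, yx, yy, xxx, xxy, xyx, xyy, yxx, yxy, yyx, yyy, xxxx, xxxy, xxyx, xxyy, xyxx, xyxy, xyyx, xyyy, yxxx, yxxy, yxyx, yxyy, yyxx, yyxy, yyyx, yyyy, xxxxx, xxxxy, xxxyx, xxxyy, xxyxx, xxyxy, xxyyx, xxyyy, xyxxx, xyxxy, xyxyx, xyxyy, xyyxx, xyyxy, xyyyx, xyyyy, yxxxx, yxxxy, yxxyx, yxxyy, yxyxx, yxyxy, yxyyx, yxyyy, yyxxx, yyxxy, yyxyx, yyxyy, yyyxx, yyyxy, yyyyx, yyyyy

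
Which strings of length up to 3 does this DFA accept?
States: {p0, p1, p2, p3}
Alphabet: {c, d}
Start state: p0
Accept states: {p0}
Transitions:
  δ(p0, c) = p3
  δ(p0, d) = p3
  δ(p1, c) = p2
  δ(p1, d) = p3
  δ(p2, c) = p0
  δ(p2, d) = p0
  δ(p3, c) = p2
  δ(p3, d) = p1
ε, ccc, ccd, dcc, dcd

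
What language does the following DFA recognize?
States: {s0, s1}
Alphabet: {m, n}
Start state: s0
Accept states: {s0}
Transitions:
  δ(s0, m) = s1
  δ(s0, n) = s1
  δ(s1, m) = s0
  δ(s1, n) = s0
Testing a few strings:
  'mnm' → reject
  'n' → reject
  'nn' → accept
  'mm' → accept
State roles: s0=even length so far; s1=odd length so far
All strings over {m,n} of even length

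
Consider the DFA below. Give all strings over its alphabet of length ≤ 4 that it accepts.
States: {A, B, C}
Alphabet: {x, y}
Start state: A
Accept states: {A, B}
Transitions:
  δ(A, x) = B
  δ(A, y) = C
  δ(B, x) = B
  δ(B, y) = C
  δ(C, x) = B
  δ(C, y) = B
ε, x, xx, yx, yy, xxx, xyx, xyy, yxx, yyx, xxxx, xxyx, xxyy, xyxx, xyyx, yxxx, yxyx, yxyy, yyxx, yyyx, yyyy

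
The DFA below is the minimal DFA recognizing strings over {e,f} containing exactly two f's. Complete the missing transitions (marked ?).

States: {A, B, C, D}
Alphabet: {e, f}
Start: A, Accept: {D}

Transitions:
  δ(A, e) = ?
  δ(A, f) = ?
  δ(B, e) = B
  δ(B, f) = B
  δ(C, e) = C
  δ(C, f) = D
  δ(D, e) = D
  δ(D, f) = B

From the language and accept set, identify what each state tracks — A: zero f's; B: ≥ three f's (dead); C: one f; D: two f's.
Each missing δ(q, a) is the state matching the new tracked value after reading a.
δ(A, e) = A; δ(A, f) = C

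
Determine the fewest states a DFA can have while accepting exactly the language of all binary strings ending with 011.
By Myhill–Nerode, count the distinguishable equivalence classes: 4 classes — one per longest suffix of the input that is a prefix of '011' (lengths 0 through 3); only the length-3 class is accepting.
4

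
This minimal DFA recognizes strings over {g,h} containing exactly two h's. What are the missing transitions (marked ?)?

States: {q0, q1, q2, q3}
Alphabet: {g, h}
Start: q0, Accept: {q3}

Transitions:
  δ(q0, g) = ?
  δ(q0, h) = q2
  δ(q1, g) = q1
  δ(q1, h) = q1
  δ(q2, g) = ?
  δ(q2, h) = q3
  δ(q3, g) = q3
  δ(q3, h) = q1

From the language and accept set, identify what each state tracks — q0: zero h's; q1: ≥ three h's (dead); q2: one h; q3: two h's.
Each missing δ(q, a) is the state matching the new tracked value after reading a.
δ(q0, g) = q0; δ(q2, g) = q2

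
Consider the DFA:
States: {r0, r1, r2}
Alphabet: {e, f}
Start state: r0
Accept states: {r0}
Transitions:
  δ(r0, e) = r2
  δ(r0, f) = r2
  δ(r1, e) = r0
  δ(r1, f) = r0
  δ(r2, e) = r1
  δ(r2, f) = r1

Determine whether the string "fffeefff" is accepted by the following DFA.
Processing string "fffeefff":
  r0 --f--> r2
  r2 --f--> r1
  r1 --f--> r0
  r0 --e--> r2
  r2 --e--> r1
  r1 --f--> r0
  r0 --f--> r2
  r2 --f--> r1
Final state: r1
Accept states: {r0}
No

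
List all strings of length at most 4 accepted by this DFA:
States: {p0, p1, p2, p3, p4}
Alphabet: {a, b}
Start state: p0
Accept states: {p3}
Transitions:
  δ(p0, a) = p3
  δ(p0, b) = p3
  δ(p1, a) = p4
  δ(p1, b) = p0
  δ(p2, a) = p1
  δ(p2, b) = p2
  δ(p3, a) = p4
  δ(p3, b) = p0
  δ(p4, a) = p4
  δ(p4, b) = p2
a, b, aba, abb, bba, bbb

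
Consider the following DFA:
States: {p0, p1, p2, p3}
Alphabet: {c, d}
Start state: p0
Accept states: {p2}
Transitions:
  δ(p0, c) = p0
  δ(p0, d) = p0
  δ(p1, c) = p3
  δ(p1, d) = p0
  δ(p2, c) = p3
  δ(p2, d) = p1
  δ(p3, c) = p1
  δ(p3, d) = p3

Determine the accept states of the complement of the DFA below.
Complement accept states = All states \ Original accept states
= {p0, p1, p2, p3} \ {p2}
{p0, p1, p3}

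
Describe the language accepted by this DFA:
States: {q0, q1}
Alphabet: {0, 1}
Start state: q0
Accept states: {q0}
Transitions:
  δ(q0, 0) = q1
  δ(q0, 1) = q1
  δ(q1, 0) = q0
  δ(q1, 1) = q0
Testing a few strings:
  '1' → reject
  '0' → reject
  '10' → accept
  '01' → accept
State roles: q0=even length so far; q1=odd length so far
All binary strings of even length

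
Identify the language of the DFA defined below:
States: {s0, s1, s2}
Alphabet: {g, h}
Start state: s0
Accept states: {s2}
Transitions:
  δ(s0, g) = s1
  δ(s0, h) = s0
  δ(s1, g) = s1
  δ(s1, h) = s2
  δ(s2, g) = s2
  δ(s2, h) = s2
Testing a few strings:
  'g' → reject
  'h' → reject
  'hhhg' → reject
  'hgh' → accept
State roles: s0=no g seen yet; s1=seen a g, waiting for h; s2=substring gh seen
All strings over {g,h} containing the substring gh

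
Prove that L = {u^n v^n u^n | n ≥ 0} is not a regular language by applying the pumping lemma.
Assume L is regular with pumping length p. Idea: pumping the first u-block unbalances it against the other two.
Choose s = u^p v^p u^p ∈ L (|s| = 3p ≥ p). By the pumping lemma, s = xyz with |xy| ≤ p, |y| > 0, so y = u^k with k ≥ 1, inside the first u-block. Then xy²z = u^(p+k) v^p u^p. The first block has length p+k ≠ p, so the three block lengths are no longer equal and xy²z ∉ L.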